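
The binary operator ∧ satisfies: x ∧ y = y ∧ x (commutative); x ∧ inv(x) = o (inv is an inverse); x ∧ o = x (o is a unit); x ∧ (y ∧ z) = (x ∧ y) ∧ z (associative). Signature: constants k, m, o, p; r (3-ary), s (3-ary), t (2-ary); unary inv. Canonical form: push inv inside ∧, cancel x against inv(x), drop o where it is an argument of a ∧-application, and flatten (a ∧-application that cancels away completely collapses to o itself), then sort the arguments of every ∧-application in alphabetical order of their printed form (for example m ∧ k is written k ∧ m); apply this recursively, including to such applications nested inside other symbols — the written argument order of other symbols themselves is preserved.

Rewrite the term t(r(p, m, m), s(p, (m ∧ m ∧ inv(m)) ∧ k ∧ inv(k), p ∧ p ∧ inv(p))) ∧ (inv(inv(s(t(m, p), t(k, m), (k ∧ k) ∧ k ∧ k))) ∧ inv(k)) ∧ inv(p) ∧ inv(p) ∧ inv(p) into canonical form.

Push inv inside:  distribute inv over ∧ and collapse double inv
Combine occurrences:  t(r(p, m, m), s(p, m, p)) ∧ s(t(m, p), t(k, m), k ∧ k ∧ k ∧ k) ∧ inv(k) ∧ inv(p) ∧ inv(p) ∧ inv(p)
Sort:  inv(k) ∧ inv(p) ∧ inv(p) ∧ inv(p) ∧ s(t(m, p), t(k, m), k ∧ k ∧ k ∧ k) ∧ t(r(p, m, m), s(p, m, p))

Answer: inv(k) ∧ inv(p) ∧ inv(p) ∧ inv(p) ∧ s(t(m, p), t(k, m), k ∧ k ∧ k ∧ k) ∧ t(r(p, m, m), s(p, m, p))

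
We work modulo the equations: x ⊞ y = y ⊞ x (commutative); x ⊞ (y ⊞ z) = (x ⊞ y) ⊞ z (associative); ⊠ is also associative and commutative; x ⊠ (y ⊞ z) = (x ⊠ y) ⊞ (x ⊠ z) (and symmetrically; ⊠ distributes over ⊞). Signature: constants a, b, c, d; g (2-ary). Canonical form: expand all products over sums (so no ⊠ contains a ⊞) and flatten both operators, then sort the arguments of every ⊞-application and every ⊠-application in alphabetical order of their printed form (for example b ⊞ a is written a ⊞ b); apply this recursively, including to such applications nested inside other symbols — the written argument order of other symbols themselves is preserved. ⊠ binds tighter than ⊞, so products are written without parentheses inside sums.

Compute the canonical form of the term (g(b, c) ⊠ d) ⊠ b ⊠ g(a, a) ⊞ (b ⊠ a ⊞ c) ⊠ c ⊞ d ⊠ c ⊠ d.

Answer: a ⊠ b ⊠ c ⊞ b ⊠ d ⊠ g(a, a) ⊠ g(b, c) ⊞ c ⊠ c ⊞ c ⊠ d ⊠ d

Derivation:
Expand products over sums:  b ⊠ d ⊠ g(a, a) ⊠ g(b, c) ⊞ a ⊠ b ⊠ c ⊞ c ⊠ c ⊞ c ⊠ d ⊠ d
Sort:  a ⊠ b ⊠ c ⊞ b ⊠ d ⊠ g(a, a) ⊠ g(b, c) ⊞ c ⊠ c ⊞ c ⊠ d ⊠ d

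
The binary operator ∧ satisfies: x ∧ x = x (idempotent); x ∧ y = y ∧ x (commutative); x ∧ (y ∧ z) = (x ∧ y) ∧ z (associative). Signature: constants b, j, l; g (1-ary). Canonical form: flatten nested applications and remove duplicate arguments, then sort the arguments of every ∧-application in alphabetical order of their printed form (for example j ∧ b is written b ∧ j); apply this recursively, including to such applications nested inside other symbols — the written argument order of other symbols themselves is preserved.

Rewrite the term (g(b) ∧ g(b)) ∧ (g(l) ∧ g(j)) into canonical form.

Answer: g(b) ∧ g(j) ∧ g(l)

Derivation:
Un-nest:  g(b) ∧ g(b) ∧ g(l) ∧ g(j)
Deduplicate:  drop duplicate g(b)
Order the arguments:  g(b) ∧ g(j) ∧ g(l)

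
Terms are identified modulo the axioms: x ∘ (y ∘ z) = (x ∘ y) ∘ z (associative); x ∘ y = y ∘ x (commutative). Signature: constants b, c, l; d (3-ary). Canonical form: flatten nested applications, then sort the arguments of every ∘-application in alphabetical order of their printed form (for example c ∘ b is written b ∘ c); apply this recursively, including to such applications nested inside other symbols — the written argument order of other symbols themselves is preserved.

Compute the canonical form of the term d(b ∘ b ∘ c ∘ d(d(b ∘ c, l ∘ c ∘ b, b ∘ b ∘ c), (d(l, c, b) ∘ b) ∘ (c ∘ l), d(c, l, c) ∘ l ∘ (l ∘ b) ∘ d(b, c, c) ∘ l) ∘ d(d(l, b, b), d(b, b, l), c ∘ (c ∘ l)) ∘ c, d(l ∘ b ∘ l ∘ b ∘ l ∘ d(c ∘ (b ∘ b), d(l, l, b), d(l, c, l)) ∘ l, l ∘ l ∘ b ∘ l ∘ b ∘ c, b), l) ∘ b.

Answer: b ∘ d(b ∘ b ∘ c ∘ c ∘ d(d(b ∘ c, b ∘ c ∘ l, b ∘ b ∘ c), b ∘ c ∘ d(l, c, b) ∘ l, b ∘ d(b, c, c) ∘ d(c, l, c) ∘ l ∘ l ∘ l) ∘ d(d(l, b, b), d(b, b, l), c ∘ c ∘ l), d(b ∘ b ∘ d(b ∘ b ∘ c, d(l, l, b), d(l, c, l)) ∘ l ∘ l ∘ l ∘ l, b ∘ b ∘ c ∘ l ∘ l ∘ l, b), l)

Derivation:
Simplify inside:  d(b ∘ b ∘ c ∘ d(d(b ∘ c, l ∘ c ∘ b, b ∘ b ∘ c), (d(l, c, b) ∘ b) ∘ (c ∘ l), d(c, l, c) ∘ l ∘ (l ∘ b) ∘ d(b, c, c) ∘ l) ∘ d(d(l, b, b), d(b, b, l), c ∘ (c ∘ l)) ∘ c, d(l ∘ b ∘ l ∘ b ∘ l ∘ d(c ∘ (b ∘ b), d(l, l, b), d(l, c, l)) ∘ l, l ∘ l ∘ b ∘ l ∘ b ∘ c, b), l)  →  d(b ∘ b ∘ c ∘ c ∘ d(d(b ∘ c, b ∘ c ∘ l, b ∘ b ∘ c), b ∘ c ∘ d(l, c, b) ∘ l, b ∘ d(b, c, c) ∘ d(c, l, c) ∘ l ∘ l ∘ l) ∘ d(d(l, b, b), d(b, b, l), c ∘ c ∘ l), d(b ∘ b ∘ d(b ∘ b ∘ c, d(l, l, b), d(l, c, l)) ∘ l ∘ l ∘ l ∘ l, b ∘ b ∘ c ∘ l ∘ l ∘ l, b), l)
Sort arguments:  b ∘ d(b ∘ b ∘ c ∘ c ∘ d(d(b ∘ c, b ∘ c ∘ l, b ∘ b ∘ c), b ∘ c ∘ d(l, c, b) ∘ l, b ∘ d(b, c, c) ∘ d(c, l, c) ∘ l ∘ l ∘ l) ∘ d(d(l, b, b), d(b, b, l), c ∘ c ∘ l), d(b ∘ b ∘ d(b ∘ b ∘ c, d(l, l, b), d(l, c, l)) ∘ l ∘ l ∘ l ∘ l, b ∘ b ∘ c ∘ l ∘ l ∘ l, b), l)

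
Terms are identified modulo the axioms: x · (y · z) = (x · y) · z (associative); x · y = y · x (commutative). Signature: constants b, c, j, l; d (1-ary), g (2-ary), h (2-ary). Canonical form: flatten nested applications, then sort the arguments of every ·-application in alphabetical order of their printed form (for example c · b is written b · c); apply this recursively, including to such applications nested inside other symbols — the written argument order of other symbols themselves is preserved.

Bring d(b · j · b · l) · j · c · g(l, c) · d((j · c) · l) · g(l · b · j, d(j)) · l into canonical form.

Answer: c · d(b · b · j · l) · d(c · j · l) · g(b · j · l, d(j)) · g(l, c) · j · l

Derivation:
Canonicalize subterm:  d(b · j · b · l)  →  d(b · b · j · l)
Simplify inside:  d((j · c) · l)  →  d(c · j · l)
Simplify inside:  g(l · b · j, d(j))  →  g(b · j · l, d(j))
Order the arguments:  c · d(b · b · j · l) · d(c · j · l) · g(b · j · l, d(j)) · g(l, c) · j · l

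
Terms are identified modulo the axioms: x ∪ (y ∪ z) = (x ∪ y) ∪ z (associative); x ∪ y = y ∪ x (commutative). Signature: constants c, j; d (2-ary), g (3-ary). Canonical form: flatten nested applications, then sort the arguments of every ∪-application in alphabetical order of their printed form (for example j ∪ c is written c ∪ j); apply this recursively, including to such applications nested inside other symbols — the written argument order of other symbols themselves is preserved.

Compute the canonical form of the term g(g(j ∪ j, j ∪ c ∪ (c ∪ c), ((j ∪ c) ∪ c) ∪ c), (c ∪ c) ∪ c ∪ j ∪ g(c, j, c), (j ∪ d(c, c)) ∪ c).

Answer: g(g(j ∪ j, c ∪ c ∪ c ∪ j, c ∪ c ∪ c ∪ j), c ∪ c ∪ c ∪ g(c, j, c) ∪ j, c ∪ d(c, c) ∪ j)

Derivation:
Work inside:  (c ∪ c) ∪ c ∪ j ∪ g(c, j, c)
Un-nest:  c ∪ c ∪ c ∪ j ∪ g(c, j, c)
Sort:  c ∪ c ∪ c ∪ g(c, j, c) ∪ j
Rebuild:  g(g(j ∪ j, c ∪ c ∪ c ∪ j, c ∪ c ∪ c ∪ j), c ∪ c ∪ c ∪ g(c, j, c) ∪ j, c ∪ d(c, c) ∪ j)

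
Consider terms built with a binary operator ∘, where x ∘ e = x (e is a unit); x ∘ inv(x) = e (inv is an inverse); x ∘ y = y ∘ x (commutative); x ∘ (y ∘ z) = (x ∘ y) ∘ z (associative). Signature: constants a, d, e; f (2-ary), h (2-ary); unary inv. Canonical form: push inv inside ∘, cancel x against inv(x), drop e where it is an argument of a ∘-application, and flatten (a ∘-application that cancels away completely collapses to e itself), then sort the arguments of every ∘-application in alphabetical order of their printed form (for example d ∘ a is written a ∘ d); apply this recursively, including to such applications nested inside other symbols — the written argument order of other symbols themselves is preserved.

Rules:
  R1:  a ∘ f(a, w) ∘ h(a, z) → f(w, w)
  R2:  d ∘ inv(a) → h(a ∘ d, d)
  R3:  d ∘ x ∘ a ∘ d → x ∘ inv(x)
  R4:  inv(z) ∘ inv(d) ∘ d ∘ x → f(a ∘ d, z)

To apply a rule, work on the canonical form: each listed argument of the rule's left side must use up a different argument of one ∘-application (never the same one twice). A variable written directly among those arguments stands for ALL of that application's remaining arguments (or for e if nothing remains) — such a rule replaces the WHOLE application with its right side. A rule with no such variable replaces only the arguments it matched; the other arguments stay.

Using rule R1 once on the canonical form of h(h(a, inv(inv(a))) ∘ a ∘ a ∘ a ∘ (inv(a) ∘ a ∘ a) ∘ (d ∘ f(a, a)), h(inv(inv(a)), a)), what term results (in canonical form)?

Canonical form:  h(a ∘ a ∘ a ∘ a ∘ d ∘ f(a, a) ∘ h(a, a), h(a, a))
Apply R1:  consuming a, f(a, a), h(a, a);  w := a, z := a
New term:  h(a ∘ a ∘ a ∘ d ∘ f(a, a), h(a, a))

Answer: h(a ∘ a ∘ a ∘ d ∘ f(a, a), h(a, a))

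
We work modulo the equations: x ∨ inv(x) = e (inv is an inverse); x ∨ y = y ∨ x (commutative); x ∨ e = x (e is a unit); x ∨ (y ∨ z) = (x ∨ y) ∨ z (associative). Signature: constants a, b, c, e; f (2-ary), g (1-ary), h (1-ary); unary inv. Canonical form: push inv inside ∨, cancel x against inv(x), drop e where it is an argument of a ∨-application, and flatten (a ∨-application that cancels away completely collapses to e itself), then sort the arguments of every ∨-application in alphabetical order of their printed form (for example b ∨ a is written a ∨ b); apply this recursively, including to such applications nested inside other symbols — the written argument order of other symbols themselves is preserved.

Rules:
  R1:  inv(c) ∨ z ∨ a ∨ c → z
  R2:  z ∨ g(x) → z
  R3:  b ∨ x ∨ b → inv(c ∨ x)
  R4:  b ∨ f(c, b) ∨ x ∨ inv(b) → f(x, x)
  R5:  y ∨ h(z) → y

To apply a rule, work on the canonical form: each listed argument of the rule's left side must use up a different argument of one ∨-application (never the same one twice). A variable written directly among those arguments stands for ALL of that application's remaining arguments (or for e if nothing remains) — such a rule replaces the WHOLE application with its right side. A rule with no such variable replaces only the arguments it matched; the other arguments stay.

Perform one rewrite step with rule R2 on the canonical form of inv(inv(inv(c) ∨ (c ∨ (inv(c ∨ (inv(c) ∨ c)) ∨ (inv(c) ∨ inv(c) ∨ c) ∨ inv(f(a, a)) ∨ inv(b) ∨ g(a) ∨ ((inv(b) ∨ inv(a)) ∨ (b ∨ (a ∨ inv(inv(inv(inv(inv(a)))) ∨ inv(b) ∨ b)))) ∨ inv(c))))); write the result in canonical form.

Answer: inv(a) ∨ inv(b) ∨ inv(c) ∨ inv(c) ∨ inv(c) ∨ inv(f(a, a))

Derivation:
Canonical form:  g(a) ∨ inv(a) ∨ inv(b) ∨ inv(c) ∨ inv(c) ∨ inv(c) ∨ inv(f(a, a))
Apply R2:  consuming g(a);  x := a, z := inv(a) ∨ inv(b) ∨ inv(c) ∨ inv(c) ∨ inv(c) ∨ inv(f(a, a))
The variable takes the whole remainder — replace the entire application.
Giving:  inv(a) ∨ inv(b) ∨ inv(c) ∨ inv(c) ∨ inv(c) ∨ inv(f(a, a))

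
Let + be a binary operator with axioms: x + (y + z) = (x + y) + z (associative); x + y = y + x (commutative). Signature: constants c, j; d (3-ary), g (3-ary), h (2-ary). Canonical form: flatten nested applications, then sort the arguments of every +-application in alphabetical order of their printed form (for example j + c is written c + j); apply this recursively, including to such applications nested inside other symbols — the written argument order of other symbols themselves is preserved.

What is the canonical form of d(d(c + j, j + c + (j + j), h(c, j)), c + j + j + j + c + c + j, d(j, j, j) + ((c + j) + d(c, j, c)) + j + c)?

Work inside:  d(j, j, j) + ((c + j) + d(c, j, c)) + j + c
Merge nested applications:  d(j, j, j) + c + j + d(c, j, c) + j + c
Sort arguments:  c + c + d(c, j, c) + d(j, j, j) + j + j
Put back:  d(d(c + j, c + j + j + j, h(c, j)), c + c + c + j + j + j + j, c + c + d(c, j, c) + d(j, j, j) + j + j)

Answer: d(d(c + j, c + j + j + j, h(c, j)), c + c + c + j + j + j + j, c + c + d(c, j, c) + d(j, j, j) + j + j)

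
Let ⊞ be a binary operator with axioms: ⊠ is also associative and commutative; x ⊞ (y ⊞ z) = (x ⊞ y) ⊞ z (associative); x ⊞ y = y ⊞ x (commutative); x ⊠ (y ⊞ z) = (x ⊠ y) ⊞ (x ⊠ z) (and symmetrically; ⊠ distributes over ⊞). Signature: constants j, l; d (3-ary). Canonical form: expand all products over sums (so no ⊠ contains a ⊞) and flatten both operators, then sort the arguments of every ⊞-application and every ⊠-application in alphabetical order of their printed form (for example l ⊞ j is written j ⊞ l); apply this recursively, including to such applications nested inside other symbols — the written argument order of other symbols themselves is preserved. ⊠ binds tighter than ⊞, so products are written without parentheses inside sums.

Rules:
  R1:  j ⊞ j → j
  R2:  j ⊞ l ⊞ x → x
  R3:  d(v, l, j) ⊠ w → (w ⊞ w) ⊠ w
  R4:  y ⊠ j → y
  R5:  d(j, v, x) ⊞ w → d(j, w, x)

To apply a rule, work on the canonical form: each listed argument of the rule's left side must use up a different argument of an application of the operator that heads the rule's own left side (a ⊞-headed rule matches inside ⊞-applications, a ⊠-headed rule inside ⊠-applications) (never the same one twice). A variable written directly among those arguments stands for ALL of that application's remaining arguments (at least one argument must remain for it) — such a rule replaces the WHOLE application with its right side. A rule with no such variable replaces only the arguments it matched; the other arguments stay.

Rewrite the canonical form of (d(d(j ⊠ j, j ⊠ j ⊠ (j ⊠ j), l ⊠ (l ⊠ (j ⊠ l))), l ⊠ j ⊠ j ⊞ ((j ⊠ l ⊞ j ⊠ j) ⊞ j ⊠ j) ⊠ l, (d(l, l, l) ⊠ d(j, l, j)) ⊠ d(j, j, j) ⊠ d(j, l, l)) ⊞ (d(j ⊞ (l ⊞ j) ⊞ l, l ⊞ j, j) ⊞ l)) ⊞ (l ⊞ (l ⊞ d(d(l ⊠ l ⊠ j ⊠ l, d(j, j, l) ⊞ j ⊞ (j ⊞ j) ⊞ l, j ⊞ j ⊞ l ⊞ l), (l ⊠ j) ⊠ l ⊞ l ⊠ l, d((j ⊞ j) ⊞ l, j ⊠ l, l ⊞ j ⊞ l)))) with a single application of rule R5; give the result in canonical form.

Canonical form:  d(d(j ⊠ j, j ⊠ j ⊠ j ⊠ j, j ⊠ l ⊠ l ⊠ l), j ⊠ j ⊠ l ⊞ j ⊠ j ⊠ l ⊞ j ⊠ j ⊠ l ⊞ j ⊠ l ⊠ l, d(j, j, j) ⊠ d(j, l, j) ⊠ d(j, l, l) ⊠ d(l, l, l)) ⊞ d(d(j ⊠ l ⊠ l ⊠ l, d(j, j, l) ⊞ j ⊞ j ⊞ j ⊞ l, j ⊞ j ⊞ l ⊞ l), j ⊠ l ⊠ l ⊞ l ⊠ l, d(j ⊞ j ⊞ l, j ⊠ l, j ⊞ l ⊞ l)) ⊞ d(j ⊞ j ⊞ l ⊞ l, j ⊞ l, j) ⊞ l ⊞ l ⊞ l
Match R5:  consume d(j, j, l);  v := j, w := j ⊞ j ⊞ j ⊞ l, x := l
The extension variable absorbs all remaining arguments, so the whole application is rewritten.
New term:  d(d(j ⊠ j, j ⊠ j ⊠ j ⊠ j, j ⊠ l ⊠ l ⊠ l), j ⊠ j ⊠ l ⊞ j ⊠ j ⊠ l ⊞ j ⊠ j ⊠ l ⊞ j ⊠ l ⊠ l, d(j, j, j) ⊠ d(j, l, j) ⊠ d(j, l, l) ⊠ d(l, l, l)) ⊞ d(d(j ⊠ l ⊠ l ⊠ l, d(j, j ⊞ j ⊞ j ⊞ l, l), j ⊞ j ⊞ l ⊞ l), j ⊠ l ⊠ l ⊞ l ⊠ l, d(j ⊞ j ⊞ l, j ⊠ l, j ⊞ l ⊞ l)) ⊞ d(j ⊞ j ⊞ l ⊞ l, j ⊞ l, j) ⊞ l ⊞ l ⊞ l

Answer: d(d(j ⊠ j, j ⊠ j ⊠ j ⊠ j, j ⊠ l ⊠ l ⊠ l), j ⊠ j ⊠ l ⊞ j ⊠ j ⊠ l ⊞ j ⊠ j ⊠ l ⊞ j ⊠ l ⊠ l, d(j, j, j) ⊠ d(j, l, j) ⊠ d(j, l, l) ⊠ d(l, l, l)) ⊞ d(d(j ⊠ l ⊠ l ⊠ l, d(j, j ⊞ j ⊞ j ⊞ l, l), j ⊞ j ⊞ l ⊞ l), j ⊠ l ⊠ l ⊞ l ⊠ l, d(j ⊞ j ⊞ l, j ⊠ l, j ⊞ l ⊞ l)) ⊞ d(j ⊞ j ⊞ l ⊞ l, j ⊞ l, j) ⊞ l ⊞ l ⊞ l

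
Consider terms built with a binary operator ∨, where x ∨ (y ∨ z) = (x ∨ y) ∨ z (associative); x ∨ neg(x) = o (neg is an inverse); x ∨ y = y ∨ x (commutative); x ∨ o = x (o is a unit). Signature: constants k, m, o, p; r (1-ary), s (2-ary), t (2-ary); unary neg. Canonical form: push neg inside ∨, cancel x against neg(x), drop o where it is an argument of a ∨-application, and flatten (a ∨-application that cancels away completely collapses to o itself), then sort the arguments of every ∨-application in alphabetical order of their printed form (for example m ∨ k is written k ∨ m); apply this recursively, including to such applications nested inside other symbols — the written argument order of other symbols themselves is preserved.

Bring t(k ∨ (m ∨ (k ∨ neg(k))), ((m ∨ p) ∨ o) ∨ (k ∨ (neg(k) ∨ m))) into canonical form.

Work inside:  ((m ∨ p) ∨ o) ∨ (k ∨ (neg(k) ∨ m))
Inverses cancel:  k cancels
Combine occurrences:  m ∨ m ∨ p
Reassemble:  t(k ∨ m, m ∨ m ∨ p)

Answer: t(k ∨ m, m ∨ m ∨ p)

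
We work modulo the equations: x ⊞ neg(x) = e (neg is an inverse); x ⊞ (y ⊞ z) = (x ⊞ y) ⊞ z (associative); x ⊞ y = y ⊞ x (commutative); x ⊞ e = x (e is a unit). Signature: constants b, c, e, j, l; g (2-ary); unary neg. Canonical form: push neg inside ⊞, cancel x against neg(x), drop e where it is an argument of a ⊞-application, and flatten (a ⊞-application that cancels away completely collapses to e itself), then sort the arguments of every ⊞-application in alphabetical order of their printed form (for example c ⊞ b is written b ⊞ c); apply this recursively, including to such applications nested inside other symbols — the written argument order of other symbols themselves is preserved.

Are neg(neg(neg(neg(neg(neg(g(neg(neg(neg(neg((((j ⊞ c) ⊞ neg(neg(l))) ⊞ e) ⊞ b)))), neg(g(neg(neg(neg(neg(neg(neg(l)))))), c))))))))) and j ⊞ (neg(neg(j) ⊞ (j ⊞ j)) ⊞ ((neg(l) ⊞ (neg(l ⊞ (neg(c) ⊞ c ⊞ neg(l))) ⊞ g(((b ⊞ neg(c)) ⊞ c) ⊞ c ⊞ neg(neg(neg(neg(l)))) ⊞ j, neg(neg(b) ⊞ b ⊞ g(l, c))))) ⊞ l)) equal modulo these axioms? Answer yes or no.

Left:  neg(neg(neg(neg(neg(neg(g(neg(neg(neg(neg((((j ⊞ c) ⊞ neg(neg(l))) ⊞ e) ⊞ b)))), neg(g(neg(neg(neg(neg(neg(neg(l)))))), c)))))))))
  Push neg inside:  distribute neg over ⊞ and collapse double neg
  Collect:  g(b ⊞ c ⊞ j ⊞ l, neg(g(l, c)))
Right:  j ⊞ (neg(neg(j) ⊞ (j ⊞ j)) ⊞ ((neg(l) ⊞ (neg(l ⊞ (neg(c) ⊞ c ⊞ neg(l))) ⊞ g(((b ⊞ neg(c)) ⊞ c) ⊞ c ⊞ neg(neg(neg(neg(l)))) ⊞ j, neg(neg(b) ⊞ b ⊞ g(l, c))))) ⊞ l))
  Push neg inside:  distribute neg over ⊞ and collapse double neg
  Cancel:  j cancels; l cancels; c cancels
  Combine occurrences:  g(b ⊞ c ⊞ j ⊞ l, neg(g(l, c)))

Answer: yes — both canonical forms are g(b ⊞ c ⊞ j ⊞ l, neg(g(l, c)))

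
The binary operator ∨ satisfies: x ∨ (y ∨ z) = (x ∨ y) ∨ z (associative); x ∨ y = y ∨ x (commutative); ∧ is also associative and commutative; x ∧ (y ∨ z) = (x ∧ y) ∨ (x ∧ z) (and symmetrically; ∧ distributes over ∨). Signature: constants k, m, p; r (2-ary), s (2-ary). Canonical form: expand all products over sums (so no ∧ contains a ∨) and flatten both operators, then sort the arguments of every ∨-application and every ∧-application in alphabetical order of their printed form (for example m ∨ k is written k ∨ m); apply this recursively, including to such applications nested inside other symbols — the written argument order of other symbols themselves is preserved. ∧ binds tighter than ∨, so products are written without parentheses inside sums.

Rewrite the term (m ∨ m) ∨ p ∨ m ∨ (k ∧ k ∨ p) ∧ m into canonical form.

Answer: k ∧ k ∧ m ∨ m ∨ m ∨ m ∨ m ∧ p ∨ p

Derivation:
Distribute:  m ∨ m ∨ p ∨ m ∨ k ∧ k ∧ m ∨ m ∧ p
Sort arguments:  k ∧ k ∧ m ∨ m ∨ m ∨ m ∨ m ∧ p ∨ p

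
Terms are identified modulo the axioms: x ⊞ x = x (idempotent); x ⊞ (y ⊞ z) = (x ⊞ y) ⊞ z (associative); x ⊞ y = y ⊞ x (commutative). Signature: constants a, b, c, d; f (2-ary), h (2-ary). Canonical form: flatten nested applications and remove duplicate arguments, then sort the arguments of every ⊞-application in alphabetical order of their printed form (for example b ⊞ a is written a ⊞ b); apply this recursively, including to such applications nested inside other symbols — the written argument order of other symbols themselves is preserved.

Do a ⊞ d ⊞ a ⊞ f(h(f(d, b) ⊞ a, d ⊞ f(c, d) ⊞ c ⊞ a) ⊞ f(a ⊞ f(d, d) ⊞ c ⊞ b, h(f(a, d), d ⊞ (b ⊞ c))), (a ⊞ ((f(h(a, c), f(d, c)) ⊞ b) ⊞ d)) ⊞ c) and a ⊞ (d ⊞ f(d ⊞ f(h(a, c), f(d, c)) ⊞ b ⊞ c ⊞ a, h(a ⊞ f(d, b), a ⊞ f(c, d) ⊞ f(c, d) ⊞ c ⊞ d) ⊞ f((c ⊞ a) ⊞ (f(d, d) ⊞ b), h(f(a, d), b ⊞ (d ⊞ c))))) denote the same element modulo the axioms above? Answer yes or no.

Left:  a ⊞ d ⊞ a ⊞ f(h(f(d, b) ⊞ a, d ⊞ f(c, d) ⊞ c ⊞ a) ⊞ f(a ⊞ f(d, d) ⊞ c ⊞ b, h(f(a, d), d ⊞ (b ⊞ c))), (a ⊞ ((f(h(a, c), f(d, c)) ⊞ b) ⊞ d)) ⊞ c)
  Canonicalize subterm:  f(h(f(d, b) ⊞ a, d ⊞ f(c, d) ⊞ c ⊞ a) ⊞ f(a ⊞ f(d, d) ⊞ c ⊞ b, h(f(a, d), d ⊞ (b ⊞ c))), (a ⊞ ((f(h(a, c), f(d, c)) ⊞ b) ⊞ d)) ⊞ c)  →  f(f(a ⊞ b ⊞ c ⊞ f(d, d), h(f(a, d), b ⊞ c ⊞ d)) ⊞ h(a ⊞ f(d, b), a ⊞ c ⊞ d ⊞ f(c, d)), a ⊞ b ⊞ c ⊞ d ⊞ f(h(a, c), f(d, c)))
  Deduplicate:  drop duplicate a
  Sort:  a ⊞ d ⊞ f(f(a ⊞ b ⊞ c ⊞ f(d, d), h(f(a, d), b ⊞ c ⊞ d)) ⊞ h(a ⊞ f(d, b), a ⊞ c ⊞ d ⊞ f(c, d)), a ⊞ b ⊞ c ⊞ d ⊞ f(h(a, c), f(d, c)))
Right:  a ⊞ (d ⊞ f(d ⊞ f(h(a, c), f(d, c)) ⊞ b ⊞ c ⊞ a, h(a ⊞ f(d, b), a ⊞ f(c, d) ⊞ f(c, d) ⊞ c ⊞ d) ⊞ f((c ⊞ a) ⊞ (f(d, d) ⊞ b), h(f(a, d), b ⊞ (d ⊞ c)))))
  Merge nested applications:  a ⊞ d ⊞ f(d ⊞ f(h(a, c), f(d, c)) ⊞ b ⊞ c ⊞ a, h(a ⊞ f(d, b), a ⊞ f(c, d) ⊞ f(c, d) ⊞ c ⊞ d) ⊞ f((c ⊞ a) ⊞ (f(d, d) ⊞ b), h(f(a, d), b ⊞ (d ⊞ c))))
  Canonicalize subterm:  f(d ⊞ f(h(a, c), f(d, c)) ⊞ b ⊞ c ⊞ a, h(a ⊞ f(d, b), a ⊞ f(c, d) ⊞ f(c, d) ⊞ c ⊞ d) ⊞ f((c ⊞ a) ⊞ (f(d, d) ⊞ b), h(f(a, d), b ⊞ (d ⊞ c))))  →  f(a ⊞ b ⊞ c ⊞ d ⊞ f(h(a, c), f(d, c)), f(a ⊞ b ⊞ c ⊞ f(d, d), h(f(a, d), b ⊞ c ⊞ d)) ⊞ h(a ⊞ f(d, b), a ⊞ c ⊞ d ⊞ f(c, d)))
  Sort arguments:  a ⊞ d ⊞ f(a ⊞ b ⊞ c ⊞ d ⊞ f(h(a, c), f(d, c)), f(a ⊞ b ⊞ c ⊞ f(d, d), h(f(a, d), b ⊞ c ⊞ d)) ⊞ h(a ⊞ f(d, b), a ⊞ c ⊞ d ⊞ f(c, d)))

Answer: no — a ⊞ d ⊞ f(f(a ⊞ b ⊞ c ⊞ f(d, d), h(f(a, d), b ⊞ c ⊞ d)) ⊞ h(a ⊞ f(d, b), a ⊞ c ⊞ d ⊞ f(c, d)), a ⊞ b ⊞ c ⊞ d ⊞ f(h(a, c), f(d, c))) vs a ⊞ d ⊞ f(a ⊞ b ⊞ c ⊞ d ⊞ f(h(a, c), f(d, c)), f(a ⊞ b ⊞ c ⊞ f(d, d), h(f(a, d), b ⊞ c ⊞ d)) ⊞ h(a ⊞ f(d, b), a ⊞ c ⊞ d ⊞ f(c, d)))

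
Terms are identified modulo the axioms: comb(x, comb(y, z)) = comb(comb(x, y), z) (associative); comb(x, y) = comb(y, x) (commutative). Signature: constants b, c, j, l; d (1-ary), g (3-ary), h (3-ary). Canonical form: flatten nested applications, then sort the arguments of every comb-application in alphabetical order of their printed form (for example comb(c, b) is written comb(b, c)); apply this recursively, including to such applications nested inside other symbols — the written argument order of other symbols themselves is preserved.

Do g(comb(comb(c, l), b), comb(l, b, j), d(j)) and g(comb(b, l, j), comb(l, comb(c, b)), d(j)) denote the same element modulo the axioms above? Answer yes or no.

Answer: no — g(comb(b, c, l), comb(b, j, l), d(j)) vs g(comb(b, j, l), comb(b, c, l), d(j))

Derivation:
Left:  g(comb(comb(c, l), b), comb(l, b, j), d(j))
  Focus inside:  comb(comb(c, l), b)
  Un-nest:  comb(c, l, b)
  Sort:  comb(b, c, l)
  Reassemble:  g(comb(b, c, l), comb(b, j, l), d(j))
Right:  g(comb(b, l, j), comb(l, comb(c, b)), d(j))
  Work inside:  comb(l, comb(c, b))
  Merge nested applications:  comb(l, c, b)
  Sort arguments:  comb(b, c, l)
  Reassemble:  g(comb(b, j, l), comb(b, c, l), d(j))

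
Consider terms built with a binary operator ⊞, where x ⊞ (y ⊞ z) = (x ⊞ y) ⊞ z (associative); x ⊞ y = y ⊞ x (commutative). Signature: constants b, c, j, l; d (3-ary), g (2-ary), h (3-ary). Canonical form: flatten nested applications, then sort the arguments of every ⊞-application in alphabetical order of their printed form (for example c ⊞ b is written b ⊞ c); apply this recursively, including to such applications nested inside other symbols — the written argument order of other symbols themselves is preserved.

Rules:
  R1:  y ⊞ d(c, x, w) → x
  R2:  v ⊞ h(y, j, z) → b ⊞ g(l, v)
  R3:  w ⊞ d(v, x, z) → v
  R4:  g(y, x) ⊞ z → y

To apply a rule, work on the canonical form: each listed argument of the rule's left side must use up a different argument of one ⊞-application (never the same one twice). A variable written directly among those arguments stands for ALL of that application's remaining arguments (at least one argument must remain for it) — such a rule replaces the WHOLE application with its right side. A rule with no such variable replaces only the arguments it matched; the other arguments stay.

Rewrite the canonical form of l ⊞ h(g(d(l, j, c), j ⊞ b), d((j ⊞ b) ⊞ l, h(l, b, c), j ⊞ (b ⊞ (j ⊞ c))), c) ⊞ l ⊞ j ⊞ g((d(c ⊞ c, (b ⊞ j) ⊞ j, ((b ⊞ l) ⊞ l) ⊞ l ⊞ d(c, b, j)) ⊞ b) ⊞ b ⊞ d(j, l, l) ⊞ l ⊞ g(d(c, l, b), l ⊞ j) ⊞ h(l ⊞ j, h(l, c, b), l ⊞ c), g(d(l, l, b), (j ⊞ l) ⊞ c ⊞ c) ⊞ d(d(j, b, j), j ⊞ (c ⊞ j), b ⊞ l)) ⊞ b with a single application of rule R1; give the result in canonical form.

Canonical form:  b ⊞ g(b ⊞ b ⊞ d(c ⊞ c, b ⊞ j ⊞ j, b ⊞ d(c, b, j) ⊞ l ⊞ l ⊞ l) ⊞ d(j, l, l) ⊞ g(d(c, l, b), j ⊞ l) ⊞ h(j ⊞ l, h(l, c, b), c ⊞ l) ⊞ l, d(d(j, b, j), c ⊞ j ⊞ j, b ⊞ l) ⊞ g(d(l, l, b), c ⊞ c ⊞ j ⊞ l)) ⊞ h(g(d(l, j, c), b ⊞ j), d(b ⊞ j ⊞ l, h(l, b, c), b ⊞ c ⊞ j ⊞ j), c) ⊞ j ⊞ l ⊞ l
R1 matches:  uses d(c, b, j);  w := j, x := b, y := b ⊞ l ⊞ l ⊞ l
The variable takes the whole remainder — replace the entire application.
Giving:  b ⊞ g(b ⊞ b ⊞ d(c ⊞ c, b ⊞ j ⊞ j, b) ⊞ d(j, l, l) ⊞ g(d(c, l, b), j ⊞ l) ⊞ h(j ⊞ l, h(l, c, b), c ⊞ l) ⊞ l, d(d(j, b, j), c ⊞ j ⊞ j, b ⊞ l) ⊞ g(d(l, l, b), c ⊞ c ⊞ j ⊞ l)) ⊞ h(g(d(l, j, c), b ⊞ j), d(b ⊞ j ⊞ l, h(l, b, c), b ⊞ c ⊞ j ⊞ j), c) ⊞ j ⊞ l ⊞ l

Answer: b ⊞ g(b ⊞ b ⊞ d(c ⊞ c, b ⊞ j ⊞ j, b) ⊞ d(j, l, l) ⊞ g(d(c, l, b), j ⊞ l) ⊞ h(j ⊞ l, h(l, c, b), c ⊞ l) ⊞ l, d(d(j, b, j), c ⊞ j ⊞ j, b ⊞ l) ⊞ g(d(l, l, b), c ⊞ c ⊞ j ⊞ l)) ⊞ h(g(d(l, j, c), b ⊞ j), d(b ⊞ j ⊞ l, h(l, b, c), b ⊞ c ⊞ j ⊞ j), c) ⊞ j ⊞ l ⊞ l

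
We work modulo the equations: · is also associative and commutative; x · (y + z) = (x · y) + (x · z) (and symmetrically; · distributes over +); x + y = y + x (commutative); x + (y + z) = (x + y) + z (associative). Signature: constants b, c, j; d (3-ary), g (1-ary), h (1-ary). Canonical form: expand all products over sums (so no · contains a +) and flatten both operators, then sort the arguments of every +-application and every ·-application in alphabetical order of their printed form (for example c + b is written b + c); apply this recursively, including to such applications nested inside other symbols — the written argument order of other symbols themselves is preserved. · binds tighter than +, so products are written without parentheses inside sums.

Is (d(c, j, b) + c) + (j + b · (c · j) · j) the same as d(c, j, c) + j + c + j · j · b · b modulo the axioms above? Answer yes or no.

Answer: no — b · c · j · j + c + d(c, j, b) + j vs b · b · j · j + c + d(c, j, c) + j

Derivation:
Left:  (d(c, j, b) + c) + (j + b · (c · j) · j)
  Merge nested applications:  d(c, j, b) + c + j + b · c · j · j
  Sort:  b · c · j · j + c + d(c, j, b) + j
Right:  d(c, j, c) + j + c + j · j · b · b
  Merge nested applications:  d(c, j, c) + j + c + b · b · j · j
  Sort:  b · b · j · j + c + d(c, j, c) + j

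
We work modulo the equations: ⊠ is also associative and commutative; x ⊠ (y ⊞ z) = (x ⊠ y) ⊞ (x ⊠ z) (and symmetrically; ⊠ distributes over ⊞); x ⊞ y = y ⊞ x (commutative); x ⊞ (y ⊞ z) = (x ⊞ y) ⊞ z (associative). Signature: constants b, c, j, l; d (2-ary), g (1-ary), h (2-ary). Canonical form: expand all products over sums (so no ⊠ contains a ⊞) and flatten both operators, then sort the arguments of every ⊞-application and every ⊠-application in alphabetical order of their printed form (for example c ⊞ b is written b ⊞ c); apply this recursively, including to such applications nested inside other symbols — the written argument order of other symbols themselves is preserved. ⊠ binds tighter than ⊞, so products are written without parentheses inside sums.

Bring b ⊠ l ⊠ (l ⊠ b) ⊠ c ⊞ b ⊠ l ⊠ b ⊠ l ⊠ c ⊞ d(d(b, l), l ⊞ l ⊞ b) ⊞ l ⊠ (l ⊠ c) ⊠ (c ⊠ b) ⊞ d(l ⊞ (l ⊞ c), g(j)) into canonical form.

Answer: b ⊠ b ⊠ c ⊠ l ⊠ l ⊞ b ⊠ b ⊠ c ⊠ l ⊠ l ⊞ b ⊠ c ⊠ c ⊠ l ⊠ l ⊞ d(c ⊞ l ⊞ l, g(j)) ⊞ d(d(b, l), b ⊞ l ⊞ l)

Derivation:
Merge nested applications:  b ⊠ b ⊠ c ⊠ l ⊠ l ⊞ b ⊠ b ⊠ c ⊠ l ⊠ l ⊞ d(d(b, l), b ⊞ l ⊞ l) ⊞ b ⊠ c ⊠ c ⊠ l ⊠ l ⊞ d(c ⊞ l ⊞ l, g(j))
Order the arguments:  b ⊠ b ⊠ c ⊠ l ⊠ l ⊞ b ⊠ b ⊠ c ⊠ l ⊠ l ⊞ b ⊠ c ⊠ c ⊠ l ⊠ l ⊞ d(c ⊞ l ⊞ l, g(j)) ⊞ d(d(b, l), b ⊞ l ⊞ l)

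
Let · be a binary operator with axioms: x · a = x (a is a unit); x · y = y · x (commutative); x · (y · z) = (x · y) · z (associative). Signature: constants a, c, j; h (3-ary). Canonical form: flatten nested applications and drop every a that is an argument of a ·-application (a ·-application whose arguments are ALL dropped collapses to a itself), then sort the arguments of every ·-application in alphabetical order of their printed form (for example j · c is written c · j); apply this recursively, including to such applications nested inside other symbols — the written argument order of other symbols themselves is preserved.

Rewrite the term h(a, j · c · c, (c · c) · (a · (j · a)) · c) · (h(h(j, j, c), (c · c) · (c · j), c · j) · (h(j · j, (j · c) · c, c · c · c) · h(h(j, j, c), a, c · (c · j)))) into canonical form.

Answer: h(a, c · c · j, c · c · c · j) · h(h(j, j, c), a, c · c · j) · h(h(j, j, c), c · c · c · j, c · j) · h(j · j, c · c · j, c · c · c)

Derivation:
Un-nest:  h(a, j · c · c, (c · c) · (a · (j · a)) · c) · h(h(j, j, c), (c · c) · (c · j), c · j) · h(j · j, (j · c) · c, c · c · c) · h(h(j, j, c), a, c · (c · j))
Inside:  h(a, j · c · c, (c · c) · (a · (j · a)) · c)  →  h(a, c · c · j, c · c · c · j)
Canonicalize subterm:  h(h(j, j, c), (c · c) · (c · j), c · j)  →  h(h(j, j, c), c · c · c · j, c · j)
Canonicalize subterm:  h(j · j, (j · c) · c, c · c · c)  →  h(j · j, c · c · j, c · c · c)
Sort:  h(a, c · c · j, c · c · c · j) · h(h(j, j, c), a, c · c · j) · h(h(j, j, c), c · c · c · j, c · j) · h(j · j, c · c · j, c · c · c)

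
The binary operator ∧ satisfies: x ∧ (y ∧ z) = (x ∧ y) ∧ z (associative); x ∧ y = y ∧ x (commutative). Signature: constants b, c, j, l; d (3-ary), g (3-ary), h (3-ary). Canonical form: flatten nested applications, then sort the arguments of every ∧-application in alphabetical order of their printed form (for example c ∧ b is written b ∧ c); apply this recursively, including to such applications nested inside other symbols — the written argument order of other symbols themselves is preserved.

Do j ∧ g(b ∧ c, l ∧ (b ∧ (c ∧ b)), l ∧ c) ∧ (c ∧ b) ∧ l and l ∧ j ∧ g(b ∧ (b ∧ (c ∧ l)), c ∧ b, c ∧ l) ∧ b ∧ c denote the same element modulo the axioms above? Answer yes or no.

Left:  j ∧ g(b ∧ c, l ∧ (b ∧ (c ∧ b)), l ∧ c) ∧ (c ∧ b) ∧ l
  Merge nested applications:  j ∧ g(b ∧ c, l ∧ (b ∧ (c ∧ b)), l ∧ c) ∧ c ∧ b ∧ l
  Simplify inside:  g(b ∧ c, l ∧ (b ∧ (c ∧ b)), l ∧ c)  →  g(b ∧ c, b ∧ b ∧ c ∧ l, c ∧ l)
  Sort arguments:  b ∧ c ∧ g(b ∧ c, b ∧ b ∧ c ∧ l, c ∧ l) ∧ j ∧ l
Right:  l ∧ j ∧ g(b ∧ (b ∧ (c ∧ l)), c ∧ b, c ∧ l) ∧ b ∧ c
  Canonicalize subterm:  g(b ∧ (b ∧ (c ∧ l)), c ∧ b, c ∧ l)  →  g(b ∧ b ∧ c ∧ l, b ∧ c, c ∧ l)
  Sort:  b ∧ c ∧ g(b ∧ b ∧ c ∧ l, b ∧ c, c ∧ l) ∧ j ∧ l

Answer: no — b ∧ c ∧ g(b ∧ c, b ∧ b ∧ c ∧ l, c ∧ l) ∧ j ∧ l vs b ∧ c ∧ g(b ∧ b ∧ c ∧ l, b ∧ c, c ∧ l) ∧ j ∧ l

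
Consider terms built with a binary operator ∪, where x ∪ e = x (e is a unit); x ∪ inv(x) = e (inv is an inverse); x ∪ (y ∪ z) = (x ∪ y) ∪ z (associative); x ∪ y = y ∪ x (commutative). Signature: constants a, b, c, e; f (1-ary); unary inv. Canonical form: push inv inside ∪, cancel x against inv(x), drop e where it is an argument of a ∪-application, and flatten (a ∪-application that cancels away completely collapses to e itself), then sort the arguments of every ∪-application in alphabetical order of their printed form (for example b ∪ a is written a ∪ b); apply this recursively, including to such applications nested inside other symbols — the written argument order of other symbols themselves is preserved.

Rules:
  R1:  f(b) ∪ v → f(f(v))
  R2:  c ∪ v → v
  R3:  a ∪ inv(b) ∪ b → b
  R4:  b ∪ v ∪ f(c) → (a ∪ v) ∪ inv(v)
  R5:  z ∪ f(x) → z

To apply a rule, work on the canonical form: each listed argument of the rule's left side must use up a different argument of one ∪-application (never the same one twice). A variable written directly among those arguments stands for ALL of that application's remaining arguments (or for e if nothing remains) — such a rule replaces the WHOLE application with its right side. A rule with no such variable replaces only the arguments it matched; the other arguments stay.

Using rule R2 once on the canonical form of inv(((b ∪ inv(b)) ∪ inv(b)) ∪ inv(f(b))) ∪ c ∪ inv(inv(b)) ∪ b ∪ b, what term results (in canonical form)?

Answer: b ∪ b ∪ b ∪ b ∪ f(b)

Derivation:
Canonical form:  b ∪ b ∪ b ∪ b ∪ c ∪ f(b)
Apply R2:  consuming c;  v := b ∪ b ∪ b ∪ b ∪ f(b)
Every leftover argument binds to the variable; the entire application is replaced.
Result:  b ∪ b ∪ b ∪ b ∪ f(b)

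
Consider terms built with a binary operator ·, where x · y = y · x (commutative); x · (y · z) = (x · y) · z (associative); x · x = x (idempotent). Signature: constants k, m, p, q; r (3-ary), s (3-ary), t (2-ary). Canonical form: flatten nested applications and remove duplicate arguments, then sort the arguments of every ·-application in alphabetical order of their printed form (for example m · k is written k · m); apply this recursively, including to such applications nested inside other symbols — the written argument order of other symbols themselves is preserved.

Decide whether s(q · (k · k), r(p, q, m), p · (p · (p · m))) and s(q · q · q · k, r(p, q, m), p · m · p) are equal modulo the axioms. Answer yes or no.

Left:  s(q · (k · k), r(p, q, m), p · (p · (p · m)))
  Work inside:  p · (p · (p · m))
  Flatten:  p · p · p · m
  Idempotence:  drop duplicate p, p
  Sort arguments:  m · p
  Reassemble:  s(k · q, r(p, q, m), m · p)
Right:  s(q · q · q · k, r(p, q, m), p · m · p)
  Descend into:  q · q · q · k
  Drop duplicates:  drop duplicate q, q
  Order the arguments:  k · q
  Rebuild:  s(k · q, r(p, q, m), m · p)

Answer: yes — both canonical forms are s(k · q, r(p, q, m), m · p)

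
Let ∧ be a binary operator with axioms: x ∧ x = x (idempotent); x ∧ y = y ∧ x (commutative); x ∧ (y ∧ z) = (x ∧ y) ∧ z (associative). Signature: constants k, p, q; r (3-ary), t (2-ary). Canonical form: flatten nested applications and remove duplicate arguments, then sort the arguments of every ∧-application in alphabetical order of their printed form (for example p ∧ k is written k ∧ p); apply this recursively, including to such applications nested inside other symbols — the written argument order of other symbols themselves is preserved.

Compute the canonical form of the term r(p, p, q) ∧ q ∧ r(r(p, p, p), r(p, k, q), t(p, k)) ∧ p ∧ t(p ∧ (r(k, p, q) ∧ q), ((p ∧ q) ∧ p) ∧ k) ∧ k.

Canonicalize subterm:  t(p ∧ (r(k, p, q) ∧ q), ((p ∧ q) ∧ p) ∧ k)  →  t(p ∧ q ∧ r(k, p, q), k ∧ p ∧ q)
Sort:  k ∧ p ∧ q ∧ r(p, p, q) ∧ r(r(p, p, p), r(p, k, q), t(p, k)) ∧ t(p ∧ q ∧ r(k, p, q), k ∧ p ∧ q)

Answer: k ∧ p ∧ q ∧ r(p, p, q) ∧ r(r(p, p, p), r(p, k, q), t(p, k)) ∧ t(p ∧ q ∧ r(k, p, q), k ∧ p ∧ q)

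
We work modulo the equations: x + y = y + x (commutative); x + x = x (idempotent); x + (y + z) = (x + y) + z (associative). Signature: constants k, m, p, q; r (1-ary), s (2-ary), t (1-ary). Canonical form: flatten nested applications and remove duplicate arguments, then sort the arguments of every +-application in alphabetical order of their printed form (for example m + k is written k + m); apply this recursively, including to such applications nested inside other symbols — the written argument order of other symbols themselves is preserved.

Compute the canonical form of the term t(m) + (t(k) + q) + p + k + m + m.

Answer: k + m + p + q + t(k) + t(m)

Derivation:
Flatten:  t(m) + t(k) + q + p + k + m + m
Idempotence:  drop duplicate m
Sort arguments:  k + m + p + q + t(k) + t(m)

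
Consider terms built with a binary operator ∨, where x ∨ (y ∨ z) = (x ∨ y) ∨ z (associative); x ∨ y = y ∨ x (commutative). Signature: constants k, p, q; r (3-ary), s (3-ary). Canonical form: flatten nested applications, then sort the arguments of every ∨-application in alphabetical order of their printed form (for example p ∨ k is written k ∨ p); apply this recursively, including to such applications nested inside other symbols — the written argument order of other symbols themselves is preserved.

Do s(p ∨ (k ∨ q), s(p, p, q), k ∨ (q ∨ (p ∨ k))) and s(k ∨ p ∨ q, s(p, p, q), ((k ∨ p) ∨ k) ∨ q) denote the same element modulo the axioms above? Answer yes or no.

Answer: yes — both canonical forms are s(k ∨ p ∨ q, s(p, p, q), k ∨ k ∨ p ∨ q)

Derivation:
Left:  s(p ∨ (k ∨ q), s(p, p, q), k ∨ (q ∨ (p ∨ k)))
  Descend into:  k ∨ (q ∨ (p ∨ k))
  Flatten:  k ∨ q ∨ p ∨ k
  Sort:  k ∨ k ∨ p ∨ q
  Rebuild:  s(k ∨ p ∨ q, s(p, p, q), k ∨ k ∨ p ∨ q)
Right:  s(k ∨ p ∨ q, s(p, p, q), ((k ∨ p) ∨ k) ∨ q)
  Focus inside:  ((k ∨ p) ∨ k) ∨ q
  Un-nest:  k ∨ p ∨ k ∨ q
  Order the arguments:  k ∨ k ∨ p ∨ q
  Put back:  s(k ∨ p ∨ q, s(p, p, q), k ∨ k ∨ p ∨ q)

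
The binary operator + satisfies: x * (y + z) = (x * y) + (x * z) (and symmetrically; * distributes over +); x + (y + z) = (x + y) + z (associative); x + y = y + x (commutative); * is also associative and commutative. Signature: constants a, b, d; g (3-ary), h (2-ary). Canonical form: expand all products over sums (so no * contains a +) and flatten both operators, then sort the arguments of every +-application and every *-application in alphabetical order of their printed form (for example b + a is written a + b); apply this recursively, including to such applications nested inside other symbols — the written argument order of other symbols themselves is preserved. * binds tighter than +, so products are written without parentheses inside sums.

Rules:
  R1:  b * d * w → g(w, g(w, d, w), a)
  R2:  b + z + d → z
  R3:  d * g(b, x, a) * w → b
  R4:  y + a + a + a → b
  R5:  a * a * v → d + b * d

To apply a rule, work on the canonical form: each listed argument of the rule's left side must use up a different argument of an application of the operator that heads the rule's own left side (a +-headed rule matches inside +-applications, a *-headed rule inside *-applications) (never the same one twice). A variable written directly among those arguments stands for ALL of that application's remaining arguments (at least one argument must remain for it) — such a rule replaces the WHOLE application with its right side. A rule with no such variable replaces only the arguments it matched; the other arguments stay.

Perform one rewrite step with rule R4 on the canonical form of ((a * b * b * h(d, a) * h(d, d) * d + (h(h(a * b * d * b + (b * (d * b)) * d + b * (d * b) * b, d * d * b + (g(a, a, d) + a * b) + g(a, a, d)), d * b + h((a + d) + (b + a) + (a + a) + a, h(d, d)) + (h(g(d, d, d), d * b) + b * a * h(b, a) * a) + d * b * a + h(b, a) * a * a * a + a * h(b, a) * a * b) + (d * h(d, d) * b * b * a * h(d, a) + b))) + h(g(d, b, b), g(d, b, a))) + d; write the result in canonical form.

Canonical form:  a * b * b * d * h(d, a) * h(d, d) + a * b * b * d * h(d, a) * h(d, d) + b + d + h(g(d, b, b), g(d, b, a)) + h(h(a * b * b * d + b * b * b * d + b * b * d * d, a * b + b * d * d + g(a, a, d) + g(a, a, d)), a * a * a * h(b, a) + a * a * b * h(b, a) + a * a * b * h(b, a) + a * b * d + b * d + h(a + a + a + a + a + b + d, h(d, d)) + h(g(d, d, d), b * d))
R4 matches:  uses a, a, a;  y := a + a + b + d
The variable takes the whole remainder — replace the entire application.
New term:  a * b * b * d * h(d, a) * h(d, d) + a * b * b * d * h(d, a) * h(d, d) + b + d + h(g(d, b, b), g(d, b, a)) + h(h(a * b * b * d + b * b * b * d + b * b * d * d, a * b + b * d * d + g(a, a, d) + g(a, a, d)), a * a * a * h(b, a) + a * a * b * h(b, a) + a * a * b * h(b, a) + a * b * d + b * d + h(b, h(d, d)) + h(g(d, d, d), b * d))

Answer: a * b * b * d * h(d, a) * h(d, d) + a * b * b * d * h(d, a) * h(d, d) + b + d + h(g(d, b, b), g(d, b, a)) + h(h(a * b * b * d + b * b * b * d + b * b * d * d, a * b + b * d * d + g(a, a, d) + g(a, a, d)), a * a * a * h(b, a) + a * a * b * h(b, a) + a * a * b * h(b, a) + a * b * d + b * d + h(b, h(d, d)) + h(g(d, d, d), b * d))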